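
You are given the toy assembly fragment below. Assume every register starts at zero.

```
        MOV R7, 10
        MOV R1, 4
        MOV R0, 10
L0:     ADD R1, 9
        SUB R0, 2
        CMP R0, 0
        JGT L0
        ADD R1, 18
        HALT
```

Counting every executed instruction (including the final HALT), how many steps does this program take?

25

MOV R7, 10 → R7=10
MOV R1, 4 → R1=4
MOV R0, 10 → R0=10
ADD R1, 9 → R1=4+9=13
SUB R0, 2 → R0=10-2=8
CMP R0, 0  (cmp 8,0)
JGT L0: taken
ADD R1, 9 → R1=13+9=22
SUB R0, 2 → R0=8-2=6
CMP R0, 0  (cmp 6,0)
JGT L0: taken
ADD R1, 9 → R1=22+9=31
SUB R0, 2 → R0=6-2=4
CMP R0, 0  (cmp 4,0)
JGT L0: taken
ADD R1, 9 → R1=31+9=40
SUB R0, 2 → R0=4-2=2
CMP R0, 0  (cmp 2,0)
JGT L0: taken
ADD R1, 9 → R1=40+9=49
SUB R0, 2 → R0=2-2=0
CMP R0, 0  (cmp 0,0)
JGT L0: not taken
ADD R1, 18 → R1=49+18=67
halt.
Total executed instructions: 25.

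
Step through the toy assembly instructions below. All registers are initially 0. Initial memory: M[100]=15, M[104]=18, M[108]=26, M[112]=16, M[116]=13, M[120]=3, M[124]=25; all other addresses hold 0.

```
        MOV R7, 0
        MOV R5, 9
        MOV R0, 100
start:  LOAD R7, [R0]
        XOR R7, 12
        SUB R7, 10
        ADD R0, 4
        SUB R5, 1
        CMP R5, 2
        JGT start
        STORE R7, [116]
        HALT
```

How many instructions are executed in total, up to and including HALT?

54

MOV R7, 0 → R7=0
MOV R5, 9 → R5=9
MOV R0, 100 → R0=100
LOAD R7, [R0] → R7=M[100]=15
XOR R7, 12 → R7=15^12=3
SUB R7, 10 → R7=3-10=-7
ADD R0, 4 → R0=100+4=104
SUB R5, 1 → R5=9-1=8
CMP R5, 2  (cmp 8,2)
JGT start: taken
LOAD R7, [R0] → R7=M[104]=18
XOR R7, 12 → R7=18^12=30
SUB R7, 10 → R7=30-10=20
ADD R0, 4 → R0=104+4=108
SUB R5, 1 → R5=8-1=7
CMP R5, 2  (cmp 7,2)
JGT start: taken
LOAD R7, [R0] → R7=M[108]=26
XOR R7, 12 → R7=26^12=22
SUB R7, 10 → R7=22-10=12
ADD R0, 4 → R0=108+4=112
SUB R5, 1 → R5=7-1=6
CMP R5, 2  (cmp 6,2)
JGT start: taken
LOAD R7, [R0] → R7=M[112]=16
XOR R7, 12 → R7=16^12=28
SUB R7, 10 → R7=28-10=18
ADD R0, 4 → R0=112+4=116
SUB R5, 1 → R5=6-1=5
CMP R5, 2  (cmp 5,2)
JGT start: taken
LOAD R7, [R0] → R7=M[116]=13
XOR R7, 12 → R7=13^12=1
SUB R7, 10 → R7=1-10=-9
ADD R0, 4 → R0=116+4=120
SUB R5, 1 → R5=5-1=4
CMP R5, 2  (cmp 4,2)
JGT start: taken
LOAD R7, [R0] → R7=M[120]=3
XOR R7, 12 → R7=3^12=15
SUB R7, 10 → R7=15-10=5
ADD R0, 4 → R0=120+4=124
SUB R5, 1 → R5=4-1=3
CMP R5, 2  (cmp 3,2)
JGT start: taken
LOAD R7, [R0] → R7=M[124]=25
XOR R7, 12 → R7=25^12=21
SUB R7, 10 → R7=21-10=11
ADD R0, 4 → R0=124+4=128
SUB R5, 1 → R5=3-1=2
CMP R5, 2  (cmp 2,2)
JGT start: not taken
STORE R7, [116] → M[116]=11
halt.
Total executed instructions: 54.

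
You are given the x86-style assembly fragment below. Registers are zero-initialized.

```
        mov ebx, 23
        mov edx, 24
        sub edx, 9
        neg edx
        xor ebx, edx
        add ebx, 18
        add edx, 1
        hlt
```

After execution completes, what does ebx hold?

-8

mov ebx, 23 → ebx=23
mov edx, 24 → edx=24
sub edx, 9 → edx=24-9=15
neg edx → edx=-(15)=-15
xor ebx, edx → ebx=23^(-15)=-26
add ebx, 18 → ebx=(-26)+18=-8
add edx, 1 → edx=(-15)+1=-14
halt.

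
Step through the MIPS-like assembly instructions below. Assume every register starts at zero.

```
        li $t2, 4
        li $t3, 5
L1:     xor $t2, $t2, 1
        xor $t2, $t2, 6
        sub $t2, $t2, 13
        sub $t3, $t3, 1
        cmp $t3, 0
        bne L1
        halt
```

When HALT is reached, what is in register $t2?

$t2=4
$t3=5
$t2=4^1=5
$t2=5^6=3
$t2=3-13=-10
$t3=5-1=4
cmp $t3, 0  (cmp 4,0)
bne L1: taken
$t2=(-10)^1=-9
$t2=(-9)^6=-15
$t2=(-15)-13=-28
$t3=4-1=3
cmp $t3, 0  (cmp 3,0)
bne L1: taken
$t2=(-28)^1=-27
$t2=(-27)^6=-29
$t2=(-29)-13=-42
$t3=3-1=2
cmp $t3, 0  (cmp 2,0)
bne L1: taken
$t2=(-42)^1=-41
$t2=(-41)^6=-47
$t2=(-47)-13=-60
$t3=2-1=1
cmp $t3, 0  (cmp 1,0)
bne L1: taken
$t2=(-60)^1=-59
$t2=(-59)^6=-61
$t2=(-61)-13=-74
$t3=1-1=0
cmp $t3, 0  (cmp 0,0)
bne L1: not taken
halt.

-74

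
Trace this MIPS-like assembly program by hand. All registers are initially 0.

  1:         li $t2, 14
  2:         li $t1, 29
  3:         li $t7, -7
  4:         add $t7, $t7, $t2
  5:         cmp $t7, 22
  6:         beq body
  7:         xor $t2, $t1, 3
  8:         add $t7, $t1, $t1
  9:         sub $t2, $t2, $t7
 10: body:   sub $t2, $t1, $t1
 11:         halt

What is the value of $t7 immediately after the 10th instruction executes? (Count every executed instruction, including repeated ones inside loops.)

after li $t2, 14: $t2=14
after li $t1, 29: $t1=29
after li $t7, -7: $t7=-7
after add $t7, $t7, $t2: $t7=(-7)+14=7
cmp $t7, 22  (cmp 7,22)
beq body: not taken
after xor $t2, $t1, 3: $t2=29^3=30
after add $t7, $t1, $t1: $t7=29+29=58
after sub $t2, $t2, $t7: $t2=30-58=-28
after sub $t2, $t1, $t1: $t2=29-29=0
After step 10: $t7 = 58.

58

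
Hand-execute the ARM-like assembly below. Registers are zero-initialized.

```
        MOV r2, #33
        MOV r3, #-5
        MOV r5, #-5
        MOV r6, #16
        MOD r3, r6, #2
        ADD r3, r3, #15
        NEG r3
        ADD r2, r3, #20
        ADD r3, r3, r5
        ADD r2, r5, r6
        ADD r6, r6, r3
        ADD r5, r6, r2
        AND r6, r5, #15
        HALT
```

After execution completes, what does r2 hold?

11

after MOV r2, #33: r2=33
after MOV r3, #-5: r3=-5
after MOV r5, #-5: r5=-5
after MOV r6, #16: r6=16
after MOD r3, r6, #2: r3=16%2=0
after ADD r3, r3, #15: r3=0+15=15
after NEG r3: r3=-(15)=-15
after ADD r2, r3, #20: r2=(-15)+20=5
after ADD r3, r3, r5: r3=(-15)+(-5)=-20
after ADD r2, r5, r6: r2=(-5)+16=11
after ADD r6, r6, r3: r6=16+(-20)=-4
after ADD r5, r6, r2: r5=(-4)+11=7
after AND r6, r5, #15: r6=7&15=7
halt.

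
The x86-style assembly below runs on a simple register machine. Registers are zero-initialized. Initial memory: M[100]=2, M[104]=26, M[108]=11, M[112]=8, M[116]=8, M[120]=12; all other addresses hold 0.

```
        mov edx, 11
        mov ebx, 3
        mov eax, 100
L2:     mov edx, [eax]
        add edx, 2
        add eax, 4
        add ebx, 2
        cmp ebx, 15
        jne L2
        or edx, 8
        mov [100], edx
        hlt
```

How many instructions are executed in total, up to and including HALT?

after mov edx, 11: edx=11
after mov ebx, 3: ebx=3
after mov eax, 100: eax=100
after mov edx, [eax]: edx=M[100]=2
after add edx, 2: edx=2+2=4
after add eax, 4: eax=100+4=104
after add ebx, 2: ebx=3+2=5
cmp ebx, 15  (cmp 5,15)
jne L2: taken
after mov edx, [eax]: edx=M[104]=26
after add edx, 2: edx=26+2=28
after add eax, 4: eax=104+4=108
after add ebx, 2: ebx=5+2=7
cmp ebx, 15  (cmp 7,15)
jne L2: taken
after mov edx, [eax]: edx=M[108]=11
after add edx, 2: edx=11+2=13
after add eax, 4: eax=108+4=112
after add ebx, 2: ebx=7+2=9
cmp ebx, 15  (cmp 9,15)
jne L2: taken
after mov edx, [eax]: edx=M[112]=8
after add edx, 2: edx=8+2=10
after add eax, 4: eax=112+4=116
after add ebx, 2: ebx=9+2=11
cmp ebx, 15  (cmp 11,15)
jne L2: taken
after mov edx, [eax]: edx=M[116]=8
after add edx, 2: edx=8+2=10
after add eax, 4: eax=116+4=120
after add ebx, 2: ebx=11+2=13
cmp ebx, 15  (cmp 13,15)
jne L2: taken
after mov edx, [eax]: edx=M[120]=12
after add edx, 2: edx=12+2=14
after add eax, 4: eax=120+4=124
after add ebx, 2: ebx=13+2=15
cmp ebx, 15  (cmp 15,15)
jne L2: not taken
after or edx, 8: edx=14|8=14
mov [100], edx → M[100]=14
halt.
Total executed instructions: 42.

42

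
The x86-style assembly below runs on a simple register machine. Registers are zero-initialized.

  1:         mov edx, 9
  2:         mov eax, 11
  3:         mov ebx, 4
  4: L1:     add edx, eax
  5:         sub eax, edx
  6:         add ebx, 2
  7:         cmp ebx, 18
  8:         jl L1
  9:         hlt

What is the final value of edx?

20

after mov edx, 9: edx=9
after mov eax, 11: eax=11
after mov ebx, 4: ebx=4
after add edx, eax: edx=9+11=20
after sub eax, edx: eax=11-20=-9
after add ebx, 2: ebx=4+2=6
cmp ebx, 18  (cmp 6,18)
jl L1: taken
after add edx, eax: edx=20+(-9)=11
after sub eax, edx: eax=(-9)-11=-20
after add ebx, 2: ebx=6+2=8
cmp ebx, 18  (cmp 8,18)
jl L1: taken
after add edx, eax: edx=11+(-20)=-9
after sub eax, edx: eax=(-20)-(-9)=-11
after add ebx, 2: ebx=8+2=10
cmp ebx, 18  (cmp 10,18)
jl L1: taken
after add edx, eax: edx=(-9)+(-11)=-20
after sub eax, edx: eax=(-11)-(-20)=9
after add ebx, 2: ebx=10+2=12
cmp ebx, 18  (cmp 12,18)
jl L1: taken
after add edx, eax: edx=(-20)+9=-11
after sub eax, edx: eax=9-(-11)=20
after add ebx, 2: ebx=12+2=14
cmp ebx, 18  (cmp 14,18)
jl L1: taken
after add edx, eax: edx=(-11)+20=9
after sub eax, edx: eax=20-9=11
after add ebx, 2: ebx=14+2=16
cmp ebx, 18  (cmp 16,18)
jl L1: taken
after add edx, eax: edx=9+11=20
after sub eax, edx: eax=11-20=-9
after add ebx, 2: ebx=16+2=18
cmp ebx, 18  (cmp 18,18)
jl L1: not taken
halt.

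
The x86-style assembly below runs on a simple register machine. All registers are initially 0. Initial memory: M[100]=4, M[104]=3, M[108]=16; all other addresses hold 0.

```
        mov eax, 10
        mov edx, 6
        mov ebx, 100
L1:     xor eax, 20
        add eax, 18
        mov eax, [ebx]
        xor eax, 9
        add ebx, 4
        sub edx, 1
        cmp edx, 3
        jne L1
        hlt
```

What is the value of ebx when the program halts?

112

after mov eax, 10: eax=10
after mov edx, 6: edx=6
after mov ebx, 100: ebx=100
after xor eax, 20: eax=10^20=30
after add eax, 18: eax=30+18=48
after mov eax, [ebx]: eax=M[100]=4
after xor eax, 9: eax=4^9=13
after add ebx, 4: ebx=100+4=104
after sub edx, 1: edx=6-1=5
cmp edx, 3  (cmp 5,3)
jne L1: taken
after xor eax, 20: eax=13^20=25
after add eax, 18: eax=25+18=43
after mov eax, [ebx]: eax=M[104]=3
after xor eax, 9: eax=3^9=10
after add ebx, 4: ebx=104+4=108
after sub edx, 1: edx=5-1=4
cmp edx, 3  (cmp 4,3)
jne L1: taken
after xor eax, 20: eax=10^20=30
after add eax, 18: eax=30+18=48
after mov eax, [ebx]: eax=M[108]=16
after xor eax, 9: eax=16^9=25
after add ebx, 4: ebx=108+4=112
after sub edx, 1: edx=4-1=3
cmp edx, 3  (cmp 3,3)
jne L1: not taken
halt.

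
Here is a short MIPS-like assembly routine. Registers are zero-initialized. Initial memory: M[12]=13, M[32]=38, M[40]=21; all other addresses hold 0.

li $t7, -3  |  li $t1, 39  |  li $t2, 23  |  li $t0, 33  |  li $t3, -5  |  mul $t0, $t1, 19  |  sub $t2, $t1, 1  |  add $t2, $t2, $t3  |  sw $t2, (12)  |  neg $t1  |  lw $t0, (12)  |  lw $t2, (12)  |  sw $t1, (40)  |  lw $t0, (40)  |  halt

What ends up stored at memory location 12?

after li $t7, -3: $t7=-3
after li $t1, 39: $t1=39
after li $t2, 23: $t2=23
after li $t0, 33: $t0=33
after li $t3, -5: $t3=-5
after mul $t0, $t1, 19: $t0=39*19=741
after sub $t2, $t1, 1: $t2=39-1=38
after add $t2, $t2, $t3: $t2=38+(-5)=33
sw $t2, (12) → M[12]=33
after neg $t1: $t1=-(39)=-39
after lw $t0, (12): $t0=M[12]=33
after lw $t2, (12): $t2=M[12]=33
sw $t1, (40) → M[40]=-39
after lw $t0, (40): $t0=M[40]=-39
halt.

33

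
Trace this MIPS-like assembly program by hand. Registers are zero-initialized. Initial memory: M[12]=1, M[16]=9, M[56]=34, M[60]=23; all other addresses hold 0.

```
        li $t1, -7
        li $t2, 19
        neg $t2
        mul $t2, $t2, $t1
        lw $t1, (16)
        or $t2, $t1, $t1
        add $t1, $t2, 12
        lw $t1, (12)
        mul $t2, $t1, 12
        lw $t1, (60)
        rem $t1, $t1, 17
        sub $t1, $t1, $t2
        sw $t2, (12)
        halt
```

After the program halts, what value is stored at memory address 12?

li $t1, -7 → $t1=-7
li $t2, 19 → $t2=19
neg $t2 → $t2=-(19)=-19
mul $t2, $t2, $t1 → $t2=(-19)*(-7)=133
lw $t1, (16) → $t1=M[16]=9
or $t2, $t1, $t1 → $t2=9|9=9
add $t1, $t2, 12 → $t1=9+12=21
lw $t1, (12) → $t1=M[12]=1
mul $t2, $t1, 12 → $t2=1*12=12
lw $t1, (60) → $t1=M[60]=23
rem $t1, $t1, 17 → $t1=23%17=6
sub $t1, $t1, $t2 → $t1=6-12=-6
sw $t2, (12) → M[12]=12
halt.

12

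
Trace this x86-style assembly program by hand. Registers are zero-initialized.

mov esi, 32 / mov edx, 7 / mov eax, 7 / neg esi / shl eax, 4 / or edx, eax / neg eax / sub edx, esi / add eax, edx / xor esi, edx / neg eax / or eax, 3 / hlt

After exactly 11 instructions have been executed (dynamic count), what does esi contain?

-137

after mov esi, 32: esi=32
after mov edx, 7: edx=7
after mov eax, 7: eax=7
after neg esi: esi=-(32)=-32
after shl eax, 4: eax=7<<4=112
after or edx, eax: edx=7|112=119
after neg eax: eax=-(112)=-112
after sub edx, esi: edx=119-(-32)=151
after add eax, edx: eax=(-112)+151=39
after xor esi, edx: esi=(-32)^151=-137
after neg eax: eax=-(39)=-39
After step 11: esi = -137.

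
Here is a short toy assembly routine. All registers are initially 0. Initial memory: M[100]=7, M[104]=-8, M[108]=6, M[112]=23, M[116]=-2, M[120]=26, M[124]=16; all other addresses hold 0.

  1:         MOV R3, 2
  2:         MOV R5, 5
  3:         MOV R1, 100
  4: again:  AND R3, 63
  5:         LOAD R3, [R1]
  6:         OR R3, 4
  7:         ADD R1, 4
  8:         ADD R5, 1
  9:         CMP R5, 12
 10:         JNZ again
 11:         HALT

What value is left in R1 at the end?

MOV R3, 2 → R3=2
MOV R5, 5 → R5=5
MOV R1, 100 → R1=100
AND R3, 63 → R3=2&63=2
LOAD R3, [R1] → R3=M[100]=7
OR R3, 4 → R3=7|4=7
ADD R1, 4 → R1=100+4=104
ADD R5, 1 → R5=5+1=6
CMP R5, 12  (cmp 6,12)
JNZ again: taken
AND R3, 63 → R3=7&63=7
LOAD R3, [R1] → R3=M[104]=-8
OR R3, 4 → R3=(-8)|4=-4
ADD R1, 4 → R1=104+4=108
ADD R5, 1 → R5=6+1=7
CMP R5, 12  (cmp 7,12)
JNZ again: taken
AND R3, 63 → R3=(-4)&63=60
LOAD R3, [R1] → R3=M[108]=6
OR R3, 4 → R3=6|4=6
ADD R1, 4 → R1=108+4=112
ADD R5, 1 → R5=7+1=8
CMP R5, 12  (cmp 8,12)
JNZ again: taken
AND R3, 63 → R3=6&63=6
LOAD R3, [R1] → R3=M[112]=23
OR R3, 4 → R3=23|4=23
ADD R1, 4 → R1=112+4=116
ADD R5, 1 → R5=8+1=9
CMP R5, 12  (cmp 9,12)
JNZ again: taken
AND R3, 63 → R3=23&63=23
LOAD R3, [R1] → R3=M[116]=-2
OR R3, 4 → R3=(-2)|4=-2
ADD R1, 4 → R1=116+4=120
ADD R5, 1 → R5=9+1=10
CMP R5, 12  (cmp 10,12)
JNZ again: taken
AND R3, 63 → R3=(-2)&63=62
LOAD R3, [R1] → R3=M[120]=26
OR R3, 4 → R3=26|4=30
ADD R1, 4 → R1=120+4=124
ADD R5, 1 → R5=10+1=11
CMP R5, 12  (cmp 11,12)
JNZ again: taken
AND R3, 63 → R3=30&63=30
LOAD R3, [R1] → R3=M[124]=16
OR R3, 4 → R3=16|4=20
ADD R1, 4 → R1=124+4=128
ADD R5, 1 → R5=11+1=12
CMP R5, 12  (cmp 12,12)
JNZ again: not taken
halt.

128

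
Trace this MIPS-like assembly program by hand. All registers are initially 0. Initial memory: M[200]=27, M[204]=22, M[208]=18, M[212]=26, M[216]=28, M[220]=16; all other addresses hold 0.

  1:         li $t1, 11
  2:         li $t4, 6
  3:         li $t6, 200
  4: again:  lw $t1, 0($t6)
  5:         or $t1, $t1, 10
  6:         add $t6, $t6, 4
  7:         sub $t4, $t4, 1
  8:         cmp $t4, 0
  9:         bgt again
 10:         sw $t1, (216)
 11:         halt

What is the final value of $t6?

after li $t1, 11: $t1=11
after li $t4, 6: $t4=6
after li $t6, 200: $t6=200
after lw $t1, 0($t6): $t1=M[200]=27
after or $t1, $t1, 10: $t1=27|10=27
after add $t6, $t6, 4: $t6=200+4=204
after sub $t4, $t4, 1: $t4=6-1=5
cmp $t4, 0  (cmp 5,0)
bgt again: taken
after lw $t1, 0($t6): $t1=M[204]=22
after or $t1, $t1, 10: $t1=22|10=30
after add $t6, $t6, 4: $t6=204+4=208
after sub $t4, $t4, 1: $t4=5-1=4
cmp $t4, 0  (cmp 4,0)
bgt again: taken
after lw $t1, 0($t6): $t1=M[208]=18
after or $t1, $t1, 10: $t1=18|10=26
after add $t6, $t6, 4: $t6=208+4=212
after sub $t4, $t4, 1: $t4=4-1=3
cmp $t4, 0  (cmp 3,0)
bgt again: taken
after lw $t1, 0($t6): $t1=M[212]=26
after or $t1, $t1, 10: $t1=26|10=26
after add $t6, $t6, 4: $t6=212+4=216
after sub $t4, $t4, 1: $t4=3-1=2
cmp $t4, 0  (cmp 2,0)
bgt again: taken
after lw $t1, 0($t6): $t1=M[216]=28
after or $t1, $t1, 10: $t1=28|10=30
after add $t6, $t6, 4: $t6=216+4=220
after sub $t4, $t4, 1: $t4=2-1=1
cmp $t4, 0  (cmp 1,0)
bgt again: taken
after lw $t1, 0($t6): $t1=M[220]=16
after or $t1, $t1, 10: $t1=16|10=26
after add $t6, $t6, 4: $t6=220+4=224
after sub $t4, $t4, 1: $t4=1-1=0
cmp $t4, 0  (cmp 0,0)
bgt again: not taken
sw $t1, (216) → M[216]=26
halt.

224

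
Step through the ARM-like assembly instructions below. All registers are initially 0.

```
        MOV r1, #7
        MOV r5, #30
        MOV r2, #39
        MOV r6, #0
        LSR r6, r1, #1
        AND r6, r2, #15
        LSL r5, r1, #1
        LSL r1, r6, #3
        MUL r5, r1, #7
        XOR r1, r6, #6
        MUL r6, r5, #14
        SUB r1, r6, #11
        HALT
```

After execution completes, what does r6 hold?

MOV r1, #7 → r1=7
MOV r5, #30 → r5=30
MOV r2, #39 → r2=39
MOV r6, #0 → r6=0
LSR r6, r1, #1 → r6=7>>1=3
AND r6, r2, #15 → r6=39&15=7
LSL r5, r1, #1 → r5=7<<1=14
LSL r1, r6, #3 → r1=7<<3=56
MUL r5, r1, #7 → r5=56*7=392
XOR r1, r6, #6 → r1=7^6=1
MUL r6, r5, #14 → r6=392*14=5488
SUB r1, r6, #11 → r1=5488-11=5477
halt.

5488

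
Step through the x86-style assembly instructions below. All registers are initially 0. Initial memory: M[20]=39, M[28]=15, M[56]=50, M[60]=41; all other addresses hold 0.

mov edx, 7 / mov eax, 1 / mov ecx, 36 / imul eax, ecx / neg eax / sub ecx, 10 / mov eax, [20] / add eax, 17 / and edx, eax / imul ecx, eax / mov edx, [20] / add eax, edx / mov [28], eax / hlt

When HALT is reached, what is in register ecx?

1456

after mov edx, 7: edx=7
after mov eax, 1: eax=1
after mov ecx, 36: ecx=36
after imul eax, ecx: eax=1*36=36
after neg eax: eax=-(36)=-36
after sub ecx, 10: ecx=36-10=26
after mov eax, [20]: eax=M[20]=39
after add eax, 17: eax=39+17=56
after and edx, eax: edx=7&56=0
after imul ecx, eax: ecx=26*56=1456
after mov edx, [20]: edx=M[20]=39
after add eax, edx: eax=56+39=95
mov [28], eax → M[28]=95
halt.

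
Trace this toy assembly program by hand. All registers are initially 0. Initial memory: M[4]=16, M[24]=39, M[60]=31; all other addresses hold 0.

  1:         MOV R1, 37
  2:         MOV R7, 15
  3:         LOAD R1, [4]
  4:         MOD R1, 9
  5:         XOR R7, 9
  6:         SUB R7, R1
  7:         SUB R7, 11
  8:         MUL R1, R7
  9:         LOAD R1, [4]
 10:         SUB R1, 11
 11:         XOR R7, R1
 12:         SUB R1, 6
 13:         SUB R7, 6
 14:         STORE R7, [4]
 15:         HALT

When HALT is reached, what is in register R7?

-21

MOV R1, 37 → R1=37
MOV R7, 15 → R7=15
LOAD R1, [4] → R1=M[4]=16
MOD R1, 9 → R1=16%9=7
XOR R7, 9 → R7=15^9=6
SUB R7, R1 → R7=6-7=-1
SUB R7, 11 → R7=(-1)-11=-12
MUL R1, R7 → R1=7*(-12)=-84
LOAD R1, [4] → R1=M[4]=16
SUB R1, 11 → R1=16-11=5
XOR R7, R1 → R7=(-12)^5=-15
SUB R1, 6 → R1=5-6=-1
SUB R7, 6 → R7=(-15)-6=-21
STORE R7, [4] → M[4]=-21
halt.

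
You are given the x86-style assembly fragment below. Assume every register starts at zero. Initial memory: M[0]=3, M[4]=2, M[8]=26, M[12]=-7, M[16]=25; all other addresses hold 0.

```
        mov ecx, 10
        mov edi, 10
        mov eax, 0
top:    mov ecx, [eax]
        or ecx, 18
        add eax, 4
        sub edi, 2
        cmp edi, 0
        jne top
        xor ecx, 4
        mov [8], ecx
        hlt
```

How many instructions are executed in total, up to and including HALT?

mov ecx, 10 → ecx=10
mov edi, 10 → edi=10
mov eax, 0 → eax=0
mov ecx, [eax] → ecx=M[0]=3
or ecx, 18 → ecx=3|18=19
add eax, 4 → eax=0+4=4
sub edi, 2 → edi=10-2=8
cmp edi, 0  (cmp 8,0)
jne top: taken
mov ecx, [eax] → ecx=M[4]=2
or ecx, 18 → ecx=2|18=18
add eax, 4 → eax=4+4=8
sub edi, 2 → edi=8-2=6
cmp edi, 0  (cmp 6,0)
jne top: taken
mov ecx, [eax] → ecx=M[8]=26
or ecx, 18 → ecx=26|18=26
add eax, 4 → eax=8+4=12
sub edi, 2 → edi=6-2=4
cmp edi, 0  (cmp 4,0)
jne top: taken
mov ecx, [eax] → ecx=M[12]=-7
or ecx, 18 → ecx=(-7)|18=-5
add eax, 4 → eax=12+4=16
sub edi, 2 → edi=4-2=2
cmp edi, 0  (cmp 2,0)
jne top: taken
mov ecx, [eax] → ecx=M[16]=25
or ecx, 18 → ecx=25|18=27
add eax, 4 → eax=16+4=20
sub edi, 2 → edi=2-2=0
cmp edi, 0  (cmp 0,0)
jne top: not taken
xor ecx, 4 → ecx=27^4=31
mov [8], ecx → M[8]=31
halt.
Total executed instructions: 36.

36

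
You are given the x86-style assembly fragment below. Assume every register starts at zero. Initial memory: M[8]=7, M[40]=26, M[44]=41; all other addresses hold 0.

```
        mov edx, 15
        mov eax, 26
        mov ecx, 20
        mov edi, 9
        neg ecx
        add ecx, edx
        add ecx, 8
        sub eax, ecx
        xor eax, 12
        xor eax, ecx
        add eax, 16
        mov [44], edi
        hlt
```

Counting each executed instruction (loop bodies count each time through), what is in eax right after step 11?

40

edx=15
eax=26
ecx=20
edi=9
ecx=-(20)=-20
ecx=(-20)+15=-5
ecx=(-5)+8=3
eax=26-3=23
eax=23^12=27
eax=27^3=24
eax=24+16=40
After step 11: eax = 40.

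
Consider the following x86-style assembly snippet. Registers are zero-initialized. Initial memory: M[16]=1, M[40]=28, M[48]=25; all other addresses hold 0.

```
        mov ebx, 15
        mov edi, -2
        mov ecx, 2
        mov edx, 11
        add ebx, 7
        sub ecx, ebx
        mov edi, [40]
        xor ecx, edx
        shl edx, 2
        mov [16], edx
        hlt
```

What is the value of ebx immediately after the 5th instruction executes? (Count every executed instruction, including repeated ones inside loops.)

22

mov ebx, 15 → ebx=15
mov edi, -2 → edi=-2
mov ecx, 2 → ecx=2
mov edx, 11 → edx=11
add ebx, 7 → ebx=15+7=22
After step 5: ebx = 22.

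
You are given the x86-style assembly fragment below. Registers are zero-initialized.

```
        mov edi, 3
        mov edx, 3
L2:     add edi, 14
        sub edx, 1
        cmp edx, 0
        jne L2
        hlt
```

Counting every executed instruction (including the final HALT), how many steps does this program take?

mov edi, 3 → edi=3
mov edx, 3 → edx=3
add edi, 14 → edi=3+14=17
sub edx, 1 → edx=3-1=2
cmp edx, 0  (cmp 2,0)
jne L2: taken
add edi, 14 → edi=17+14=31
sub edx, 1 → edx=2-1=1
cmp edx, 0  (cmp 1,0)
jne L2: taken
add edi, 14 → edi=31+14=45
sub edx, 1 → edx=1-1=0
cmp edx, 0  (cmp 0,0)
jne L2: not taken
halt.
Total executed instructions: 15.

15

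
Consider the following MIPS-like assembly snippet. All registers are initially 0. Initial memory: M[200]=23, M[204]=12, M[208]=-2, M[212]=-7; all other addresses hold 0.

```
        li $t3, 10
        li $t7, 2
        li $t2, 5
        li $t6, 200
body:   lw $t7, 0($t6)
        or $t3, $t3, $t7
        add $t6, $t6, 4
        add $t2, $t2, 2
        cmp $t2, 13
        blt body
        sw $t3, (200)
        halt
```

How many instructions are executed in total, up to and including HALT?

30

li $t3, 10 → $t3=10
li $t7, 2 → $t7=2
li $t2, 5 → $t2=5
li $t6, 200 → $t6=200
lw $t7, 0($t6) → $t7=M[200]=23
or $t3, $t3, $t7 → $t3=10|23=31
add $t6, $t6, 4 → $t6=200+4=204
add $t2, $t2, 2 → $t2=5+2=7
cmp $t2, 13  (cmp 7,13)
blt body: taken
lw $t7, 0($t6) → $t7=M[204]=12
or $t3, $t3, $t7 → $t3=31|12=31
add $t6, $t6, 4 → $t6=204+4=208
add $t2, $t2, 2 → $t2=7+2=9
cmp $t2, 13  (cmp 9,13)
blt body: taken
lw $t7, 0($t6) → $t7=M[208]=-2
or $t3, $t3, $t7 → $t3=31|(-2)=-1
add $t6, $t6, 4 → $t6=208+4=212
add $t2, $t2, 2 → $t2=9+2=11
cmp $t2, 13  (cmp 11,13)
blt body: taken
lw $t7, 0($t6) → $t7=M[212]=-7
or $t3, $t3, $t7 → $t3=(-1)|(-7)=-1
add $t6, $t6, 4 → $t6=212+4=216
add $t2, $t2, 2 → $t2=11+2=13
cmp $t2, 13  (cmp 13,13)
blt body: not taken
sw $t3, (200) → M[200]=-1
halt.
Total executed instructions: 30.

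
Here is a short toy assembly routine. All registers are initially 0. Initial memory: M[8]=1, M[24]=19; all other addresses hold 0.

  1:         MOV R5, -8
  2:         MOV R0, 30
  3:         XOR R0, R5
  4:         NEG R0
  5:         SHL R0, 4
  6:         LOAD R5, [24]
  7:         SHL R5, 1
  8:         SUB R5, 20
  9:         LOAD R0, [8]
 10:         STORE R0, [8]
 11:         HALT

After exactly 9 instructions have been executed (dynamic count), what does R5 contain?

18

MOV R5, -8 → R5=-8
MOV R0, 30 → R0=30
XOR R0, R5 → R0=30^(-8)=-26
NEG R0 → R0=-(-26)=26
SHL R0, 4 → R0=26<<4=416
LOAD R5, [24] → R5=M[24]=19
SHL R5, 1 → R5=19<<1=38
SUB R5, 20 → R5=38-20=18
LOAD R0, [8] → R0=M[8]=1
After step 9: R5 = 18.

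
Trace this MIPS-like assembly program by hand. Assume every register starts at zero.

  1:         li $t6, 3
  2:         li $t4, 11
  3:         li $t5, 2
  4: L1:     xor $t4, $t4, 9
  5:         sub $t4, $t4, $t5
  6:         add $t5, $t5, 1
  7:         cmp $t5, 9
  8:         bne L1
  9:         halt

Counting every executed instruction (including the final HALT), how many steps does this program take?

$t6=3
$t4=11
$t5=2
$t4=11^9=2
$t4=2-2=0
$t5=2+1=3
cmp $t5, 9  (cmp 3,9)
bne L1: taken
$t4=0^9=9
$t4=9-3=6
$t5=3+1=4
cmp $t5, 9  (cmp 4,9)
bne L1: taken
$t4=6^9=15
$t4=15-4=11
$t5=4+1=5
cmp $t5, 9  (cmp 5,9)
bne L1: taken
$t4=11^9=2
$t4=2-5=-3
$t5=5+1=6
cmp $t5, 9  (cmp 6,9)
bne L1: taken
$t4=(-3)^9=-12
$t4=(-12)-6=-18
$t5=6+1=7
cmp $t5, 9  (cmp 7,9)
bne L1: taken
$t4=(-18)^9=-25
$t4=(-25)-7=-32
$t5=7+1=8
cmp $t5, 9  (cmp 8,9)
bne L1: taken
$t4=(-32)^9=-23
$t4=(-23)-8=-31
$t5=8+1=9
cmp $t5, 9  (cmp 9,9)
bne L1: not taken
halt.
Total executed instructions: 39.

39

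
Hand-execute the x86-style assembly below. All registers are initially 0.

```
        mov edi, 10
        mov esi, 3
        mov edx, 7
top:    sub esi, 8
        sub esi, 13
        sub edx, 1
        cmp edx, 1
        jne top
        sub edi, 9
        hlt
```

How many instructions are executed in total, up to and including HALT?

35

edi=10
esi=3
edx=7
esi=3-8=-5
esi=(-5)-13=-18
edx=7-1=6
cmp edx, 1  (cmp 6,1)
jne top: taken
esi=(-18)-8=-26
esi=(-26)-13=-39
edx=6-1=5
cmp edx, 1  (cmp 5,1)
jne top: taken
esi=(-39)-8=-47
esi=(-47)-13=-60
edx=5-1=4
cmp edx, 1  (cmp 4,1)
jne top: taken
esi=(-60)-8=-68
esi=(-68)-13=-81
edx=4-1=3
cmp edx, 1  (cmp 3,1)
jne top: taken
esi=(-81)-8=-89
esi=(-89)-13=-102
edx=3-1=2
cmp edx, 1  (cmp 2,1)
jne top: taken
esi=(-102)-8=-110
esi=(-110)-13=-123
edx=2-1=1
cmp edx, 1  (cmp 1,1)
jne top: not taken
edi=10-9=1
halt.
Total executed instructions: 35.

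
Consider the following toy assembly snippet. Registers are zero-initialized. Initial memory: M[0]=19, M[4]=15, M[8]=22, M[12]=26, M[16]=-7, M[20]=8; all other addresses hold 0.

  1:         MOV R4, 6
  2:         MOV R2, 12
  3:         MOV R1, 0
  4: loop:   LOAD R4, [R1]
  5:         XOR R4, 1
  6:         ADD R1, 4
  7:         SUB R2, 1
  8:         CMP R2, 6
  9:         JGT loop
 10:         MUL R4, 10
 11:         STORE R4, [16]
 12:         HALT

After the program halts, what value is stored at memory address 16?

90

R4=6
R2=12
R1=0
R4=M[0]=19
R4=19^1=18
R1=0+4=4
R2=12-1=11
CMP R2, 6  (cmp 11,6)
JGT loop: taken
R4=M[4]=15
R4=15^1=14
R1=4+4=8
R2=11-1=10
CMP R2, 6  (cmp 10,6)
JGT loop: taken
R4=M[8]=22
R4=22^1=23
R1=8+4=12
R2=10-1=9
CMP R2, 6  (cmp 9,6)
JGT loop: taken
R4=M[12]=26
R4=26^1=27
R1=12+4=16
R2=9-1=8
CMP R2, 6  (cmp 8,6)
JGT loop: taken
R4=M[16]=-7
R4=(-7)^1=-8
R1=16+4=20
R2=8-1=7
CMP R2, 6  (cmp 7,6)
JGT loop: taken
R4=M[20]=8
R4=8^1=9
R1=20+4=24
R2=7-1=6
CMP R2, 6  (cmp 6,6)
JGT loop: not taken
R4=9*10=90
STORE R4, [16] → M[16]=90
halt.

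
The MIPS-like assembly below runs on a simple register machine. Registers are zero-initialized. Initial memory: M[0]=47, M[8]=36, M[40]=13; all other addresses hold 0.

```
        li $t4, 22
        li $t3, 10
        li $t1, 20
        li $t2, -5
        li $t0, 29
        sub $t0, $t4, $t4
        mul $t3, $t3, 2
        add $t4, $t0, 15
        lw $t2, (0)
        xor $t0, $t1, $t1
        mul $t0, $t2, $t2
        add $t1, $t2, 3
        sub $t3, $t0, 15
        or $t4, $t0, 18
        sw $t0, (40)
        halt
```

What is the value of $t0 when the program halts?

$t4=22
$t3=10
$t1=20
$t2=-5
$t0=29
$t0=22-22=0
$t3=10*2=20
$t4=0+15=15
$t2=M[0]=47
$t0=20^20=0
$t0=47*47=2209
$t1=47+3=50
$t3=2209-15=2194
$t4=2209|18=2227
sw $t0, (40) → M[40]=2209
halt.

2209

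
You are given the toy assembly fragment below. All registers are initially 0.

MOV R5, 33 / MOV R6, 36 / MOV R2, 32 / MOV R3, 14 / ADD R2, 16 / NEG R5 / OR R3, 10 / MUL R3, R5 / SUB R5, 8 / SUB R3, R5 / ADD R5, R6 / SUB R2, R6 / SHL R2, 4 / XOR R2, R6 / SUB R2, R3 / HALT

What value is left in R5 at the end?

R5=33
R6=36
R2=32
R3=14
R2=32+16=48
R5=-(33)=-33
R3=14|10=14
R3=14*(-33)=-462
R5=(-33)-8=-41
R3=(-462)-(-41)=-421
R5=(-41)+36=-5
R2=48-36=12
R2=12<<4=192
R2=192^36=228
R2=228-(-421)=649
halt.

-5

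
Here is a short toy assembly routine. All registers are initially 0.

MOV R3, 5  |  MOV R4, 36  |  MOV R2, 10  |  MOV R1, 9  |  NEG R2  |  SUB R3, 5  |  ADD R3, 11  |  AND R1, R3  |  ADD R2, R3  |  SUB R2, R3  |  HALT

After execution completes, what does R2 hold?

after MOV R3, 5: R3=5
after MOV R4, 36: R4=36
after MOV R2, 10: R2=10
after MOV R1, 9: R1=9
after NEG R2: R2=-(10)=-10
after SUB R3, 5: R3=5-5=0
after ADD R3, 11: R3=0+11=11
after AND R1, R3: R1=9&11=9
after ADD R2, R3: R2=(-10)+11=1
after SUB R2, R3: R2=1-11=-10
halt.

-10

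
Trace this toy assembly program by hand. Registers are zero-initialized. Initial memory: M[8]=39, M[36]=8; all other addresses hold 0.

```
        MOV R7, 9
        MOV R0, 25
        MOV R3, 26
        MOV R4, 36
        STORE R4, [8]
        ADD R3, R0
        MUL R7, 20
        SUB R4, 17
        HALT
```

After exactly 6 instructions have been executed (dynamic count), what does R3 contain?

51

MOV R7, 9 → R7=9
MOV R0, 25 → R0=25
MOV R3, 26 → R3=26
MOV R4, 36 → R4=36
STORE R4, [8] → M[8]=36
ADD R3, R0 → R3=26+25=51
After step 6: R3 = 51.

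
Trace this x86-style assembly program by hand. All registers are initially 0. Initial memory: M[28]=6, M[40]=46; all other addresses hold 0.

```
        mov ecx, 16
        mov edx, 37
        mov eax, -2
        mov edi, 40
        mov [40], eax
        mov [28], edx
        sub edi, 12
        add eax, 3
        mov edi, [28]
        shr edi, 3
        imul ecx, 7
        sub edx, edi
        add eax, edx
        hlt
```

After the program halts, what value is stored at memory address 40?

-2

mov ecx, 16 → ecx=16
mov edx, 37 → edx=37
mov eax, -2 → eax=-2
mov edi, 40 → edi=40
mov [40], eax → M[40]=-2
mov [28], edx → M[28]=37
sub edi, 12 → edi=40-12=28
add eax, 3 → eax=(-2)+3=1
mov edi, [28] → edi=M[28]=37
shr edi, 3 → edi=37>>3=4
imul ecx, 7 → ecx=16*7=112
sub edx, edi → edx=37-4=33
add eax, edx → eax=1+33=34
halt.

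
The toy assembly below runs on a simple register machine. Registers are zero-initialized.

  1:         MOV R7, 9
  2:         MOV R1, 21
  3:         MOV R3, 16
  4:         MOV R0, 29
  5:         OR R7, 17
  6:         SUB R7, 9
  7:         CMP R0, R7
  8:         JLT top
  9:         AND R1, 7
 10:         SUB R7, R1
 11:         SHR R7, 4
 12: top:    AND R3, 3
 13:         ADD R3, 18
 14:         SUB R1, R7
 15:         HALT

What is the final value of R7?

R7=9
R1=21
R3=16
R0=29
R7=9|17=25
R7=25-9=16
CMP R0, R7  (cmp 29,16)
JLT top: not taken
R1=21&7=5
R7=16-5=11
R7=11>>4=0
R3=16&3=0
R3=0+18=18
R1=5-0=5
halt.

0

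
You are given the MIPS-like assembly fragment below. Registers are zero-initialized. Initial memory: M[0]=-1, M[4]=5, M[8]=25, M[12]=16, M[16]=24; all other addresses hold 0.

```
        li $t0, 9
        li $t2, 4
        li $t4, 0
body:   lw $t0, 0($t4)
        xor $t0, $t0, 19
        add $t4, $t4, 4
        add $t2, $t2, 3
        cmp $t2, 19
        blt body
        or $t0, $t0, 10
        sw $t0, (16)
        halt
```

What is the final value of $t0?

11

$t0=9
$t2=4
$t4=0
$t0=M[0]=-1
$t0=(-1)^19=-20
$t4=0+4=4
$t2=4+3=7
cmp $t2, 19  (cmp 7,19)
blt body: taken
$t0=M[4]=5
$t0=5^19=22
$t4=4+4=8
$t2=7+3=10
cmp $t2, 19  (cmp 10,19)
blt body: taken
$t0=M[8]=25
$t0=25^19=10
$t4=8+4=12
$t2=10+3=13
cmp $t2, 19  (cmp 13,19)
blt body: taken
$t0=M[12]=16
$t0=16^19=3
$t4=12+4=16
$t2=13+3=16
cmp $t2, 19  (cmp 16,19)
blt body: taken
$t0=M[16]=24
$t0=24^19=11
$t4=16+4=20
$t2=16+3=19
cmp $t2, 19  (cmp 19,19)
blt body: not taken
$t0=11|10=11
sw $t0, (16) → M[16]=11
halt.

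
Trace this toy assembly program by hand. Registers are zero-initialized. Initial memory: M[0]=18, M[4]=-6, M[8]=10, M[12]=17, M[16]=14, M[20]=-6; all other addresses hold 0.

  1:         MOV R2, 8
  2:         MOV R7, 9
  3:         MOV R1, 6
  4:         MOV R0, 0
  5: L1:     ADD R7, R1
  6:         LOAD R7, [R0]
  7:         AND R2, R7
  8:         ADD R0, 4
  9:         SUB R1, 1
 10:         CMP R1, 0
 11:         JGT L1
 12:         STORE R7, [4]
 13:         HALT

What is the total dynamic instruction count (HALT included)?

48

R2=8
R7=9
R1=6
R0=0
R7=9+6=15
R7=M[0]=18
R2=8&18=0
R0=0+4=4
R1=6-1=5
CMP R1, 0  (cmp 5,0)
JGT L1: taken
R7=18+5=23
R7=M[4]=-6
R2=0&(-6)=0
R0=4+4=8
R1=5-1=4
CMP R1, 0  (cmp 4,0)
JGT L1: taken
R7=(-6)+4=-2
R7=M[8]=10
R2=0&10=0
R0=8+4=12
R1=4-1=3
CMP R1, 0  (cmp 3,0)
JGT L1: taken
R7=10+3=13
R7=M[12]=17
R2=0&17=0
R0=12+4=16
R1=3-1=2
CMP R1, 0  (cmp 2,0)
JGT L1: taken
R7=17+2=19
R7=M[16]=14
R2=0&14=0
R0=16+4=20
R1=2-1=1
CMP R1, 0  (cmp 1,0)
JGT L1: taken
R7=14+1=15
R7=M[20]=-6
R2=0&(-6)=0
R0=20+4=24
R1=1-1=0
CMP R1, 0  (cmp 0,0)
JGT L1: not taken
STORE R7, [4] → M[4]=-6
halt.
Total executed instructions: 48.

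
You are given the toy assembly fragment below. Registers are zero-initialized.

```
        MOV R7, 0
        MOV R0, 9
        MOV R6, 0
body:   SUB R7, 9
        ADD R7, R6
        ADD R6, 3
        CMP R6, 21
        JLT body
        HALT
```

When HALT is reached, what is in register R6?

R7=0
R0=9
R6=0
R7=0-9=-9
R7=(-9)+0=-9
R6=0+3=3
CMP R6, 21  (cmp 3,21)
JLT body: taken
R7=(-9)-9=-18
R7=(-18)+3=-15
R6=3+3=6
CMP R6, 21  (cmp 6,21)
JLT body: taken
R7=(-15)-9=-24
R7=(-24)+6=-18
R6=6+3=9
CMP R6, 21  (cmp 9,21)
JLT body: taken
R7=(-18)-9=-27
R7=(-27)+9=-18
R6=9+3=12
CMP R6, 21  (cmp 12,21)
JLT body: taken
R7=(-18)-9=-27
R7=(-27)+12=-15
R6=12+3=15
CMP R6, 21  (cmp 15,21)
JLT body: taken
R7=(-15)-9=-24
R7=(-24)+15=-9
R6=15+3=18
CMP R6, 21  (cmp 18,21)
JLT body: taken
R7=(-9)-9=-18
R7=(-18)+18=0
R6=18+3=21
CMP R6, 21  (cmp 21,21)
JLT body: not taken
halt.

21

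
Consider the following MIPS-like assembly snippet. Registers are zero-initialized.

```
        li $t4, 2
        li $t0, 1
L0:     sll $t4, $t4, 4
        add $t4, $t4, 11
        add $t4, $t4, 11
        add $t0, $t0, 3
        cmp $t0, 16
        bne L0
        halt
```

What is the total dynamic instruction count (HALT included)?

li $t4, 2 → $t4=2
li $t0, 1 → $t0=1
sll $t4, $t4, 4 → $t4=2<<4=32
add $t4, $t4, 11 → $t4=32+11=43
add $t4, $t4, 11 → $t4=43+11=54
add $t0, $t0, 3 → $t0=1+3=4
cmp $t0, 16  (cmp 4,16)
bne L0: taken
sll $t4, $t4, 4 → $t4=54<<4=864
add $t4, $t4, 11 → $t4=864+11=875
add $t4, $t4, 11 → $t4=875+11=886
add $t0, $t0, 3 → $t0=4+3=7
cmp $t0, 16  (cmp 7,16)
bne L0: taken
sll $t4, $t4, 4 → $t4=886<<4=14176
add $t4, $t4, 11 → $t4=14176+11=14187
add $t4, $t4, 11 → $t4=14187+11=14198
add $t0, $t0, 3 → $t0=7+3=10
cmp $t0, 16  (cmp 10,16)
bne L0: taken
sll $t4, $t4, 4 → $t4=14198<<4=227168
add $t4, $t4, 11 → $t4=227168+11=227179
add $t4, $t4, 11 → $t4=227179+11=227190
add $t0, $t0, 3 → $t0=10+3=13
cmp $t0, 16  (cmp 13,16)
bne L0: taken
sll $t4, $t4, 4 → $t4=227190<<4=3635040
add $t4, $t4, 11 → $t4=3635040+11=3635051
add $t4, $t4, 11 → $t4=3635051+11=3635062
add $t0, $t0, 3 → $t0=13+3=16
cmp $t0, 16  (cmp 16,16)
bne L0: not taken
halt.
Total executed instructions: 33.

33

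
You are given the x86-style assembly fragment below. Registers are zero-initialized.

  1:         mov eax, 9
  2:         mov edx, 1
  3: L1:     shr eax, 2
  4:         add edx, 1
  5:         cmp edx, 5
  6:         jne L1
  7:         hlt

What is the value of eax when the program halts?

after mov eax, 9: eax=9
after mov edx, 1: edx=1
after shr eax, 2: eax=9>>2=2
after add edx, 1: edx=1+1=2
cmp edx, 5  (cmp 2,5)
jne L1: taken
after shr eax, 2: eax=2>>2=0
after add edx, 1: edx=2+1=3
cmp edx, 5  (cmp 3,5)
jne L1: taken
after shr eax, 2: eax=0>>2=0
after add edx, 1: edx=3+1=4
cmp edx, 5  (cmp 4,5)
jne L1: taken
after shr eax, 2: eax=0>>2=0
after add edx, 1: edx=4+1=5
cmp edx, 5  (cmp 5,5)
jne L1: not taken
halt.

0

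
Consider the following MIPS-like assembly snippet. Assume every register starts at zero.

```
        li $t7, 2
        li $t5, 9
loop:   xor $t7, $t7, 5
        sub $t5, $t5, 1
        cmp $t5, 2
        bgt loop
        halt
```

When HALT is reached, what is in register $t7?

$t7=2
$t5=9
$t7=2^5=7
$t5=9-1=8
cmp $t5, 2  (cmp 8,2)
bgt loop: taken
$t7=7^5=2
$t5=8-1=7
cmp $t5, 2  (cmp 7,2)
bgt loop: taken
$t7=2^5=7
$t5=7-1=6
cmp $t5, 2  (cmp 6,2)
bgt loop: taken
$t7=7^5=2
$t5=6-1=5
cmp $t5, 2  (cmp 5,2)
bgt loop: taken
$t7=2^5=7
$t5=5-1=4
cmp $t5, 2  (cmp 4,2)
bgt loop: taken
$t7=7^5=2
$t5=4-1=3
cmp $t5, 2  (cmp 3,2)
bgt loop: taken
$t7=2^5=7
$t5=3-1=2
cmp $t5, 2  (cmp 2,2)
bgt loop: not taken
halt.

7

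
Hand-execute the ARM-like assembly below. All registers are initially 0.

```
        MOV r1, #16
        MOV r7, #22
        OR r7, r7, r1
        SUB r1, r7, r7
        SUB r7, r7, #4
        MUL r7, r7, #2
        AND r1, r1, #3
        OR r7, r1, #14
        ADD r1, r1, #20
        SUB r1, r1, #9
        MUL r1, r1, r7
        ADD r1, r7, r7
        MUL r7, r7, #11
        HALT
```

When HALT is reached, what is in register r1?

after MOV r1, #16: r1=16
after MOV r7, #22: r7=22
after OR r7, r7, r1: r7=22|16=22
after SUB r1, r7, r7: r1=22-22=0
after SUB r7, r7, #4: r7=22-4=18
after MUL r7, r7, #2: r7=18*2=36
after AND r1, r1, #3: r1=0&3=0
after OR r7, r1, #14: r7=0|14=14
after ADD r1, r1, #20: r1=0+20=20
after SUB r1, r1, #9: r1=20-9=11
after MUL r1, r1, r7: r1=11*14=154
after ADD r1, r7, r7: r1=14+14=28
after MUL r7, r7, #11: r7=14*11=154
halt.

28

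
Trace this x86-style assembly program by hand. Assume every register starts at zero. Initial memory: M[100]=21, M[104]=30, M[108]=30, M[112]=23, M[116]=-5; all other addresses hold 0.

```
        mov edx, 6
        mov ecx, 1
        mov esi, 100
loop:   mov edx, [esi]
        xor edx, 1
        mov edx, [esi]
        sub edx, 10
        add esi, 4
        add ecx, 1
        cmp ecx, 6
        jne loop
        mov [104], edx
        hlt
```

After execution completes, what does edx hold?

-15

after mov edx, 6: edx=6
after mov ecx, 1: ecx=1
after mov esi, 100: esi=100
after mov edx, [esi]: edx=M[100]=21
after xor edx, 1: edx=21^1=20
after mov edx, [esi]: edx=M[100]=21
after sub edx, 10: edx=21-10=11
after add esi, 4: esi=100+4=104
after add ecx, 1: ecx=1+1=2
cmp ecx, 6  (cmp 2,6)
jne loop: taken
after mov edx, [esi]: edx=M[104]=30
after xor edx, 1: edx=30^1=31
after mov edx, [esi]: edx=M[104]=30
after sub edx, 10: edx=30-10=20
after add esi, 4: esi=104+4=108
after add ecx, 1: ecx=2+1=3
cmp ecx, 6  (cmp 3,6)
jne loop: taken
after mov edx, [esi]: edx=M[108]=30
after xor edx, 1: edx=30^1=31
after mov edx, [esi]: edx=M[108]=30
after sub edx, 10: edx=30-10=20
after add esi, 4: esi=108+4=112
after add ecx, 1: ecx=3+1=4
cmp ecx, 6  (cmp 4,6)
jne loop: taken
after mov edx, [esi]: edx=M[112]=23
after xor edx, 1: edx=23^1=22
after mov edx, [esi]: edx=M[112]=23
after sub edx, 10: edx=23-10=13
after add esi, 4: esi=112+4=116
after add ecx, 1: ecx=4+1=5
cmp ecx, 6  (cmp 5,6)
jne loop: taken
after mov edx, [esi]: edx=M[116]=-5
after xor edx, 1: edx=(-5)^1=-6
after mov edx, [esi]: edx=M[116]=-5
after sub edx, 10: edx=(-5)-10=-15
after add esi, 4: esi=116+4=120
after add ecx, 1: ecx=5+1=6
cmp ecx, 6  (cmp 6,6)
jne loop: not taken
mov [104], edx → M[104]=-15
halt.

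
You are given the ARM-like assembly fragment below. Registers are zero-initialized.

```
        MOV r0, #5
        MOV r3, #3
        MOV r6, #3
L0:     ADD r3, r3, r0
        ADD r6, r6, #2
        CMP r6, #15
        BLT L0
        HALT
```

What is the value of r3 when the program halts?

33

r0=5
r3=3
r6=3
r3=3+5=8
r6=3+2=5
CMP r6, #15  (cmp 5,15)
BLT L0: taken
r3=8+5=13
r6=5+2=7
CMP r6, #15  (cmp 7,15)
BLT L0: taken
r3=13+5=18
r6=7+2=9
CMP r6, #15  (cmp 9,15)
BLT L0: taken
r3=18+5=23
r6=9+2=11
CMP r6, #15  (cmp 11,15)
BLT L0: taken
r3=23+5=28
r6=11+2=13
CMP r6, #15  (cmp 13,15)
BLT L0: taken
r3=28+5=33
r6=13+2=15
CMP r6, #15  (cmp 15,15)
BLT L0: not taken
halt.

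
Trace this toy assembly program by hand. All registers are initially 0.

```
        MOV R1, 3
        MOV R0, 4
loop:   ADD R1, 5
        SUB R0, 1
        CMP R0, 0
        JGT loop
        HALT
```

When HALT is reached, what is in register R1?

R1=3
R0=4
R1=3+5=8
R0=4-1=3
CMP R0, 0  (cmp 3,0)
JGT loop: taken
R1=8+5=13
R0=3-1=2
CMP R0, 0  (cmp 2,0)
JGT loop: taken
R1=13+5=18
R0=2-1=1
CMP R0, 0  (cmp 1,0)
JGT loop: taken
R1=18+5=23
R0=1-1=0
CMP R0, 0  (cmp 0,0)
JGT loop: not taken
halt.

23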